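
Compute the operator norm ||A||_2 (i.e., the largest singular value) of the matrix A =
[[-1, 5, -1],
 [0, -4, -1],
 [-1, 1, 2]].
||A||_2 ≈ 6.551 (= sqrt(largest eigenvalue of A^T A))

||A||_2 = sigma_max(A) = sqrt(lambda_max(A^T A)). Form the symmetric matrix M = A^T A =
[[2, -6, -1],
 [-6, 42, 1],
 [-1, 1, 6]].
Its characteristic polynomial (trace, sum of principal 2x2 minors, determinant of M give the coefficients) is
  p(λ) = det(λ I - M) = λ^3 - 50λ^2 + 310λ - 256.
No integer candidate from the rational root theorem (±divisors of 256) is a root, so the roots are irrational. The cubic discriminant is Δ = 62740528 > 0, so there are three distinct real roots. p(0) = -256 and p(1) = 5 have opposite signs, so a root lies in (0, 1); Newton's method refines it to λ ≈ 0.9766. p(6) = 20 and p(7) = -193 have opposite signs, so a root lies in (6, 7); Newton's method refines it to λ ≈ 6.1079. p(42) = -1348 and p(43) = 131 have opposite signs, so a root lies in (42, 43); Newton's method refines it to λ ≈ 42.9155. Check (Vieta): the three roots sum to 50, matching tr M = 50.
So the eigenvalues of A^T A are ≈ 0.9766, 6.1079, 42.9155 (all ≥ 0, as they must be for A^T A). The largest is λ_max ≈ 42.9155, hence ||A||_2 = sqrt(λ_max) ≈ 6.551.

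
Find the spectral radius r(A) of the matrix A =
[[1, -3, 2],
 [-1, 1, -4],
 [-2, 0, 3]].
r(A) ≈ 4.193

The eigenvalues of A are the roots of its characteristic polynomial. With M = A (coefficients from the trace, the sum of principal 2x2 minors, and det A):
  p(λ) = det(λ I - M) = λ^3 - 5λ^2 + 8λ + 26.
No integer candidate from the rational root theorem (±divisors of 26) is a root, so the roots are irrational. The cubic discriminant is Δ = -24420 < 0, so there is one real root and a complex-conjugate pair. p(-2) = -18 and p(-1) = 12 have opposite signs, so a root lies in (-2, -1); Newton's method refines it to λ ≈ -1.4788. Dividing out (λ - (-1.4788)) leaves approximately λ^2 - 6.4788λ + 17.5812. For λ^2 - 6.4788λ + 17.5812 the discriminant is -28.3495. It is negative, so the remaining roots are the complex-conjugate pair λ ≈ 3.2394 ± 2.6622i. Their product equals the constant term, so |λ|^2 ≈ 17.5812 and |λ| ≈ 4.193.
Thus the eigenvalues (to 4 decimals) are -1.4788 (modulus 1.4788); 3.2394 ± 2.6622i (modulus 4.193). The spectral radius is the largest modulus: r(A) ≈ 4.193. (Cross-check: r(A) ≤ ||A||_2 ≈ 5.778; equality holds whenever A is normal, though it can also hold for some non-normal A.)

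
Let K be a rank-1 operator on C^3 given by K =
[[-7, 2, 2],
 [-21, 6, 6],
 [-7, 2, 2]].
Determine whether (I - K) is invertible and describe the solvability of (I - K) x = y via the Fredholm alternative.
(I - K) is singular (det(I - K) = 0, i.e. 1 ∈ sigma(K)). (I - K) x = y is solvable iff y ⊥ ker((I - K)^*) = span{(-7, 2, 2)}, i.e. iff -7y_1 + 2y_2 + 2y_3 = 0. When solvable, the solutions are x = y + c·(1, 3, 1), c arbitrary (ker(I - K) = span{(1, 3, 1)}, dimension 1).

K has rank 1, so it is an outer product K = u v^T: every row of K is a multiple of one row vector. Reading off the entries, u = (1, 3, 1) and v = (-7, 2, 2) (row i of K equals u_i·v^T). A rank-one matrix u v^T satisfies K u = u (v·u) and kills the (2)-dimensional subspace v^⊥, so its characteristic polynomial is lambda^2 (lambda - v·u) with v·u = tr K = 1. Hence the eigenvalues of I - K are 1 (multiplicity 2) and 1 - (1) = 0, so det(I - K) = 0. (Direct check: I - K =
[[8, -2, -2],
 [21, -5, -6],
 [7, -2, -1]]
has determinant 0.) So 1 is an eigenvalue of K and (I - K) is not invertible. The finite-dimensional Fredholm alternative says: either (I - K) is invertible, or ker(I - K) ≠ {0} and then range(I - K) = ker((I - K)^*)^⊥, with dim ker(I - K) = dim ker((I - K)^*). We are in the second case, so we need both kernels. Kernel of I - K: (I - K) u = u - u (v·u) = u - u = 0, so ker(I - K) = span{u} = span{(1, 3, 1)} (it is exactly 1-dimensional because rank(I - K) = 2). Kernel of the adjoint: K is real, so (I - K)^* = I - K^T = I - v u^T, and (I - v u^T) v = v - v (u·v) = 0; hence ker((I - K)^*) = span{v} = span{(-7, 2, 2)}. Therefore (I - K) x = y is solvable iff <y, v> = 0, i.e. iff -7y_1 + 2y_2 + 2y_3 = 0. When this holds, K y = u (v·y) = 0, so (I - K) y = y and x = y is a particular solution; the full solution set is the line x = y + c·u = y + c·(1, 3, 1), c ∈ C.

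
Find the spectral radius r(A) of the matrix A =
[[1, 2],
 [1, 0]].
r(A) = 2

The eigenvalues of A are the roots of its characteristic polynomial. With M = A (coefficients from the trace and determinant):
  p(λ) = det(λ I - M) = λ^2 - λ - 2.
For λ^2 - λ - 2 the discriminant is 9. It is a perfect square (3^2), so the roots are rational: λ = (1 ± 3)/2 = 2, -1.
Thus the eigenvalues (to 4 decimals) are 2 (modulus 2); -1 (modulus 1). The spectral radius is the largest modulus: r(A) = 2. (Cross-check: r(A) ≤ ||A||_2 ≈ 2.2882; equality holds whenever A is normal, though it can also hold for some non-normal A.)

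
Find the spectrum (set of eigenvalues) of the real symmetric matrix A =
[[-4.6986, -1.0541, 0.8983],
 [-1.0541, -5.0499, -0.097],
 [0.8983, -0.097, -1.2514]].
sigma(A) ≈ {-6, -4, -1}

A is real symmetric, so its spectrum consists of real eigenvalues. Expanding the characteristic polynomial of the displayed matrix gives
  det(λ I - A) = p(λ) = λ^3 + (11)λ^2 + (34)λ + (24).
Solving p(λ) = 0 yields eigenvalues ≈ -6, -4, -1. (A is shown rounded to 4 decimals, so these recover the underlying integer eigenvalues to within that precision.)
Verification: the trace of A = -11 equals the sum of eigenvalues -11, and det(A) ≈ -23.9992 matches the eigenvalue product -24.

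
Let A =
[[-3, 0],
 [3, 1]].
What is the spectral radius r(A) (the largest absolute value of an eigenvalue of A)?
r(A) = 3

The eigenvalues of A are the roots of its characteristic polynomial. With M = A (coefficients from the trace and determinant):
  p(λ) = det(λ I - M) = λ^2 + 2λ - 3.
For λ^2 + 2λ - 3 the discriminant is 16. It is a perfect square (4^2), so the roots are rational: λ = (-2 ± 4)/2 = 1, -3.
Thus the eigenvalues (to 4 decimals) are 1 (modulus 1); -3 (modulus 3). The spectral radius is the largest modulus: r(A) = 3. (Cross-check: r(A) ≤ ||A||_2 ≈ 4.3028; equality holds whenever A is normal, though it can also hold for some non-normal A.)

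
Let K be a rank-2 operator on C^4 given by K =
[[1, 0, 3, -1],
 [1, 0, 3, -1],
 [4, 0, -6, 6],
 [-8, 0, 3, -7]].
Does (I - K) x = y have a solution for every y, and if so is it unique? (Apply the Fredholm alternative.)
(I - K) is invertible (det(I - K) = 4 ≠ 0), so for every y in C^4 the equation (I - K) x = y has a unique solution.

K has rank 2 and factors as K = U V^T = u1 v1^T + u2 v2^T with u1 = (-1, -1, 2, -1), v1 = (-1, 0, -3, 1), u2 = (0, 0, 2, -3), v2 = (3, 0, 0, 2) (multiplying out reproduces the displayed K). The nonzero eigenvalues of U V^T coincide with those of the 2 x 2 matrix G = V^T U = [[v1·u1, v1·u2], [v2·u1, v2·u2]] = [[-6, -9], [-5, -6]], and by the Sylvester determinant identity det(I_4 - U V^T) = det(I_2 - V^T U) = det([[7, 9], [5, 7]]) = (7)(7) - (9)(5) = 4. (Direct check: I - K =
[[0, 0, -3, 1],
 [-1, 1, -3, 1],
 [-4, 0, 7, -6],
 [8, 0, -3, 8]]
has determinant 4.) The finite-dimensional Fredholm alternative says: either (I - K) is invertible, or ker(I - K) ≠ {0} and then range(I - K) = ker((I - K)^*)^⊥, with dim ker(I - K) = dim ker((I - K)^*). Since det(I - K) ≠ 0, 1 is not an eigenvalue of K and ker(I - K) = {0}, so we are in the first case: for every y there is a unique x = (I - K)^(-1) y. (Explicitly, by the Woodbury identity, (I - U V^T)^(-1) = I + U (I_2 - G)^(-1) V^T.)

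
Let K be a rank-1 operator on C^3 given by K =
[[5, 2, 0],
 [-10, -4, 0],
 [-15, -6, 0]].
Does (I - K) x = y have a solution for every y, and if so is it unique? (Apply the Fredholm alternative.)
(I - K) is singular (det(I - K) = 0, i.e. 1 ∈ sigma(K)). (I - K) x = y is solvable iff y ⊥ ker((I - K)^*) = span{(5, 2, 0)}, i.e. iff 5y_1 + 2y_2 = 0. When solvable, the solutions are x = y + c·(1, -2, -3), c arbitrary (ker(I - K) = span{(1, -2, -3)}, dimension 1).

K has rank 1, so it is an outer product K = u v^T: every row of K is a multiple of one row vector. Reading off the entries, u = (1, -2, -3) and v = (5, 2, 0) (row i of K equals u_i·v^T). A rank-one matrix u v^T satisfies K u = u (v·u) and kills the (2)-dimensional subspace v^⊥, so its characteristic polynomial is lambda^2 (lambda - v·u) with v·u = tr K = 1. Hence the eigenvalues of I - K are 1 (multiplicity 2) and 1 - (1) = 0, so det(I - K) = 0. (Direct check: I - K =
[[-4, -2, 0],
 [10, 5, 0],
 [15, 6, 1]]
has determinant 0.) So 1 is an eigenvalue of K and (I - K) is not invertible. The finite-dimensional Fredholm alternative says: either (I - K) is invertible, or ker(I - K) ≠ {0} and then range(I - K) = ker((I - K)^*)^⊥, with dim ker(I - K) = dim ker((I - K)^*). We are in the second case, so we need both kernels. Kernel of I - K: (I - K) u = u - u (v·u) = u - u = 0, so ker(I - K) = span{u} = span{(1, -2, -3)} (it is exactly 1-dimensional because rank(I - K) = 2). Kernel of the adjoint: K is real, so (I - K)^* = I - K^T = I - v u^T, and (I - v u^T) v = v - v (u·v) = 0; hence ker((I - K)^*) = span{v} = span{(5, 2, 0)}. Therefore (I - K) x = y is solvable iff <y, v> = 0, i.e. iff 5y_1 + 2y_2 = 0. When this holds, K y = u (v·y) = 0, so (I - K) y = y and x = y is a particular solution; the full solution set is the line x = y + c·u = y + c·(1, -2, -3), c ∈ C.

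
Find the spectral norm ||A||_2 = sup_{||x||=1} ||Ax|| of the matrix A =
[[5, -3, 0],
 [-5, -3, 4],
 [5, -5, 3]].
||A||_2 ≈ 9.4893 (= sqrt(largest eigenvalue of A^T A))

||A||_2 = sigma_max(A) = sqrt(lambda_max(A^T A)). Form the symmetric matrix M = A^T A =
[[75, -25, -5],
 [-25, 43, -27],
 [-5, -27, 25]].
Its characteristic polynomial (trace, sum of principal 2x2 minors, determinant of M give the coefficients) is
  p(λ) = det(λ I - M) = λ^3 - 143λ^2 + 4796λ - 2500.
No integer candidate from the rational root theorem (±divisors of 2500) is a root, so the roots are irrational. The cubic discriminant is Δ = 30548484240 > 0, so there are three distinct real roots. p(0) = -2500 and p(1) = 2154 have opposite signs, so a root lies in (0, 1); Newton's method refines it to λ ≈ 0.5296. p(52) = 828 and p(53) = -1122 have opposite signs, so a root lies in (52, 53); Newton's method refines it to λ ≈ 52.4228. p(90) = -160 and p(91) = 3324 have opposite signs, so a root lies in (90, 91); Newton's method refines it to λ ≈ 90.0476. Check (Vieta): the three roots sum to 143, matching tr M = 143.
So the eigenvalues of A^T A are ≈ 0.5296, 52.4228, 90.0476 (all ≥ 0, as they must be for A^T A). The largest is λ_max ≈ 90.0476, hence ||A||_2 = sqrt(λ_max) ≈ 9.4893.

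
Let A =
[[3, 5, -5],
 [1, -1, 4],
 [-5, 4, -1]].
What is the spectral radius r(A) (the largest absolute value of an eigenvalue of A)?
r(A) = (2 + sqrt(184))/2 ≈ 7.7823

The eigenvalues of A are the roots of its characteristic polynomial. With M = A (coefficients from the trace, the sum of principal 2x2 minors, and det A):
  p(λ) = det(λ I - M) = λ^3 - λ^2 - 51λ + 135.
By the rational root theorem any rational root is an integer divisor of 135. Testing λ = 3: p(3) = 27 - 9 - 153 + 135 = 0, so λ = 3 is a root. Dividing out (λ - 3) leaves p(λ) = (λ - 3)(λ^2 + 2λ - 45). For λ^2 + 2λ - 45 the discriminant is 184. It is nonnegative but not a perfect square, so the roots are real and irrational: λ = (-2 ± sqrt(184))/2 ≈ 5.7823, -7.7823.
Thus the eigenvalues (to 4 decimals) are 5.7823 (modulus 5.7823); -7.7823 (modulus 7.7823); 3 (modulus 3). The spectral radius is the largest modulus: r(A) = (2 + sqrt(184))/2 ≈ 7.7823. (Cross-check: r(A) ≤ ||A||_2 ≈ 8.6603; equality holds whenever A is normal, though it can also hold for some non-normal A.)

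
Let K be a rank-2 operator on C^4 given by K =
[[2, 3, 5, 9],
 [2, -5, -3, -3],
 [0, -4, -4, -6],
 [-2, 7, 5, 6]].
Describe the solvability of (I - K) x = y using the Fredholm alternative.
(I - K) is invertible (det(I - K) = 13 ≠ 0), so for every y in C^4 the equation (I - K) x = y has a unique solution.

K has rank 2 and factors as K = U V^T = u1 v1^T + u2 v2^T with u1 = (-2, 2, 2, -3), v1 = (2, -3, -1, 0), u2 = (3, -1, -2, 2), v2 = (2, -1, 1, 3) (multiplying out reproduces the displayed K). The nonzero eigenvalues of U V^T coincide with those of the 2 x 2 matrix G = V^T U = [[v1·u1, v1·u2], [v2·u1, v2·u2]] = [[-12, 11], [-13, 11]], and by the Sylvester determinant identity det(I_4 - U V^T) = det(I_2 - V^T U) = det([[13, -11], [13, -10]]) = (13)(-10) - (-11)(13) = 13. (Direct check: I - K =
[[-1, -3, -5, -9],
 [-2, 6, 3, 3],
 [0, 4, 5, 6],
 [2, -7, -5, -5]]
has determinant 13.) The finite-dimensional Fredholm alternative says: either (I - K) is invertible, or ker(I - K) ≠ {0} and then range(I - K) = ker((I - K)^*)^⊥, with dim ker(I - K) = dim ker((I - K)^*). Since det(I - K) ≠ 0, 1 is not an eigenvalue of K and ker(I - K) = {0}, so we are in the first case: for every y there is a unique x = (I - K)^(-1) y. (Explicitly, by the Woodbury identity, (I - U V^T)^(-1) = I + U (I_2 - G)^(-1) V^T.)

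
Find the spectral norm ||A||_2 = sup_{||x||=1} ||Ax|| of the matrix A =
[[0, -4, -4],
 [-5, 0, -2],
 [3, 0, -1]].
||A||_2 ≈ 6.3199 (= sqrt(largest eigenvalue of A^T A))

||A||_2 = sigma_max(A) = sqrt(lambda_max(A^T A)). Form the symmetric matrix M = A^T A =
[[34, 0, 7],
 [0, 16, 16],
 [7, 16, 21]].
Its characteristic polynomial (trace, sum of principal 2x2 minors, determinant of M give the coefficients) is
  p(λ) = det(λ I - M) = λ^3 - 71λ^2 + 1289λ - 1936.
No integer candidate from the rational root theorem (±divisors of 1936) is a root, so the roots are irrational. The cubic discriminant is Δ = 125317821 > 0, so there are three distinct real roots. p(1) = -717 and p(2) = 366 have opposite signs, so a root lies in (1, 2); Newton's method refines it to λ ≈ 1.6481. p(29) = 123 and p(30) = -166 have opposite signs, so a root lies in (29, 30); Newton's method refines it to λ ≈ 29.411. p(39) = -337 and p(40) = 24 have opposite signs, so a root lies in (39, 40); Newton's method refines it to λ ≈ 39.9409. Check (Vieta): the three roots sum to 71, matching tr M = 71.
So the eigenvalues of A^T A are ≈ 1.6481, 29.411, 39.9409 (all ≥ 0, as they must be for A^T A). The largest is λ_max ≈ 39.9409, hence ||A||_2 = sqrt(λ_max) ≈ 6.3199.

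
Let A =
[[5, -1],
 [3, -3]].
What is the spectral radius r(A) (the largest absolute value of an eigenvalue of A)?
r(A) = (2 + sqrt(52))/2 ≈ 4.6056

The eigenvalues of A are the roots of its characteristic polynomial. With M = A (coefficients from the trace and determinant):
  p(λ) = det(λ I - M) = λ^2 - 2λ - 12.
For λ^2 - 2λ - 12 the discriminant is 52. It is nonnegative but not a perfect square, so the roots are real and irrational: λ = (2 ± sqrt(52))/2 ≈ 4.6056, -2.6056.
Thus the eigenvalues (to 4 decimals) are 4.6056 (modulus 4.6056); -2.6056 (modulus 2.6056). The spectral radius is the largest modulus: r(A) = (2 + sqrt(52))/2 ≈ 4.6056. (Cross-check: r(A) ≤ ||A||_2 ≈ 6.3592; equality holds whenever A is normal, though it can also hold for some non-normal A.)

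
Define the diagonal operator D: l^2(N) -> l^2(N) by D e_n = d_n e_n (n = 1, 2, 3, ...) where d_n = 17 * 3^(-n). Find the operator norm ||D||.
||D|| = 17/3 (attained at n = 1)

For D diagonal, ||D|| = sup_n |d_n|. The sequence d_n = 17 * 3^(-n) is positive and strictly decreasing (ratio 3^(-1) < 1), so the supremum is d_1 = 17/3. Hence ||D|| = 17/3.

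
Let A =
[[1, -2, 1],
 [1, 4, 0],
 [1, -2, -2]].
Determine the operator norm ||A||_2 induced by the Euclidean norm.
||A||_2 ≈ 4.9202 (= sqrt(largest eigenvalue of A^T A))

||A||_2 = sigma_max(A) = sqrt(lambda_max(A^T A)). Form the symmetric matrix M = A^T A =
[[3, 0, -1],
 [0, 24, 2],
 [-1, 2, 5]].
Its characteristic polynomial (trace, sum of principal 2x2 minors, determinant of M give the coefficients) is
  p(λ) = det(λ I - M) = λ^3 - 32λ^2 + 202λ - 324.
No integer candidate from the rational root theorem (±divisors of 324) is a root, so the roots are irrational. The cubic discriminant is Δ = 1210032 > 0, so there are three distinct real roots. p(2) = -40 and p(3) = 21 have opposite signs, so a root lies in (2, 3); Newton's method refines it to λ ≈ 2.5569. p(5) = 11 and p(6) = -48 have opposite signs, so a root lies in (5, 6); Newton's method refines it to λ ≈ 5.2344. p(24) = -84 and p(25) = 351 have opposite signs, so a root lies in (24, 25); Newton's method refines it to λ ≈ 24.2088. Check (Vieta): the three roots sum to 32, matching tr M = 32.
So the eigenvalues of A^T A are ≈ 2.5569, 5.2344, 24.2088 (all ≥ 0, as they must be for A^T A). The largest is λ_max ≈ 24.2088, hence ||A||_2 = sqrt(λ_max) ≈ 4.9202.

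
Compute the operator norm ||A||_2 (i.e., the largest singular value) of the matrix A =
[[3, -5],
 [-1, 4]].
||A||_2 = sqrt((51 + sqrt(2405))/2) ≈ 7.0725 (= sqrt(largest eigenvalue of A^T A))

||A||_2 = sigma_max(A) = sqrt(lambda_max(A^T A)). Form the symmetric matrix M = A^T A =
[[10, -19],
 [-19, 41]].
Its characteristic polynomial (trace, determinant of M give the coefficients) is
  p(λ) = det(λ I - M) = λ^2 - 51λ + 49.
For λ^2 - 51λ + 49 the discriminant is 2405. It is nonnegative but not a perfect square, so the roots are real and irrational: λ = (51 ± sqrt(2405))/2 ≈ 50.0204, 0.9796.
So the eigenvalues of A^T A are ≈ 0.9796, 50.0204 (all ≥ 0, as they must be for A^T A). The largest is λ_max = (51 + sqrt(2405))/2 ≈ 50.0204, hence ||A||_2 = sqrt(λ_max) = sqrt((51 + sqrt(2405))/2) ≈ 7.0725.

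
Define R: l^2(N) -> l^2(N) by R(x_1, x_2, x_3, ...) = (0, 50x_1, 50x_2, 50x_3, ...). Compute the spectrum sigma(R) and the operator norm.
sigma(R) = closed disk {z in C : |z| ≤ 50}; ||R|| = 50

Note R = 50·U where U is the unit right shift (U x)_k = x_{k-1} (with x_0 := 0); so ||R|| = 50||U|| and sigma(R) = 50·sigma(U). ||R x||^2 = sum_{k≥1} |50x_k|^2 = 2500||x||^2, so ||R|| = 50 and sigma(R) ⊂ {|z| ≤ 50}. For any |lambda| < 50, the equation (R - lambda I) x = 0 forces x_1 = 0, then 50x_k = lambda x_{k+1} ⇒ x = 0, so R has no eigenvalues. But (R - lambda I) is not surjective for |lambda| < 50: solving (R - lambda I) x = e_1 would require x_n proportional to (lambda/50)^(-n), which is not in l^2. So every |lambda| < 50 lies in the residual spectrum. The boundary |lambda| = 50 is in the approximate point spectrum (the spectrum is closed). Hence sigma(R) is the closed disk of radius 50.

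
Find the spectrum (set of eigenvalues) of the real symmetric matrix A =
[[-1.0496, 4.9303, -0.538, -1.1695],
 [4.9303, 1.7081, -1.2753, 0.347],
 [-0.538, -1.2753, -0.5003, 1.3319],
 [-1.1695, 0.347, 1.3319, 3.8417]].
sigma(A) ≈ {-5, -1, 4, 6}

A is real symmetric, so its spectrum consists of real eigenvalues. Expanding the characteristic polynomial of the displayed matrix gives
  det(λ I - A) = p(λ) = λ^4 + (-4)λ^3 + (-31)λ^2 + (93.9982)λ + (120.0045).
Solving p(λ) = 0 yields eigenvalues ≈ -5, -1, 4, 6. (A is shown rounded to 4 decimals, so these recover the underlying integer eigenvalues to within that precision.)
Verification: the trace of A = 4 equals the sum of eigenvalues 4, and det(A) ≈ 120.0045 matches the eigenvalue product 120.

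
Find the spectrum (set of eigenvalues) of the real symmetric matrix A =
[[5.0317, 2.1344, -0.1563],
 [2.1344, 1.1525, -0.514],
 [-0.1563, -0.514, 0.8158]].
sigma(A) ≈ {0, 1, 6}

A is real symmetric, so its spectrum consists of real eigenvalues. Expanding the characteristic polynomial of the displayed matrix gives
  det(λ I - A) = p(λ) = λ^3 + (-7)λ^2 + (6)λ + (0).
Solving p(λ) = 0 yields eigenvalues ≈ 0, 1, 6. (A is shown rounded to 4 decimals, so these recover the underlying integer eigenvalues to within that precision.)
Verification: the trace of A = 7 equals the sum of eigenvalues 7, and det(A) ≈ -0.0002 matches the eigenvalue product 0.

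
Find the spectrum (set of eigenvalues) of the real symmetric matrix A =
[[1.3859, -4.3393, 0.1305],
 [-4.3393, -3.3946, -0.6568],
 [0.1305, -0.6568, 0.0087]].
sigma(A) ≈ {-6, 0, 4}

A is real symmetric, so its spectrum consists of real eigenvalues. Expanding the characteristic polynomial of the displayed matrix gives
  det(λ I - A) = p(λ) = λ^3 + (2)λ^2 + (-24)λ + (0).
Solving p(λ) = 0 yields eigenvalues ≈ -6, 0, 4. (A is shown rounded to 4 decimals, so these recover the underlying integer eigenvalues to within that precision.)
Verification: the trace of A = -2 equals the sum of eigenvalues -2, and det(A) ≈ -0.0009 matches the eigenvalue product 0.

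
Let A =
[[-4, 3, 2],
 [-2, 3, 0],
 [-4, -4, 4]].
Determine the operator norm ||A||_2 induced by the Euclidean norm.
||A||_2 ≈ 7.366 (= sqrt(largest eigenvalue of A^T A))

||A||_2 = sigma_max(A) = sqrt(lambda_max(A^T A)). Form the symmetric matrix M = A^T A =
[[36, -2, -24],
 [-2, 34, -10],
 [-24, -10, 20]].
Its characteristic polynomial (trace, sum of principal 2x2 minors, determinant of M give the coefficients) is
  p(λ) = det(λ I - M) = λ^3 - 90λ^2 + 1944λ - 256.
No integer candidate from the rational root theorem (±divisors of 256) is a root, so the roots are irrational. The cubic discriminant is Δ = 1282390272 > 0, so there are three distinct real roots. p(0) = -256 and p(1) = 1599 have opposite signs, so a root lies in (0, 1); Newton's method refines it to λ ≈ 0.1325. p(35) = 409 and p(36) = -256 have opposite signs, so a root lies in (35, 36); Newton's method refines it to λ ≈ 35.6091. p(54) = -256 and p(55) = 789 have opposite signs, so a root lies in (54, 55); Newton's method refines it to λ ≈ 54.2584. Check (Vieta): the three roots sum to 90, matching tr M = 90.
So the eigenvalues of A^T A are ≈ 0.1325, 35.6091, 54.2584 (all ≥ 0, as they must be for A^T A). The largest is λ_max ≈ 54.2584, hence ||A||_2 = sqrt(λ_max) ≈ 7.366.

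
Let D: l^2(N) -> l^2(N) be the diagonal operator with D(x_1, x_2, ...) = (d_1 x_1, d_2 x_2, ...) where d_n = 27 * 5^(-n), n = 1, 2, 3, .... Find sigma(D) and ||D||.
sigma(D) = {27 * 5^(-n) : n ≥ 1} ∪ {0}; ||D|| = 27/5

A bounded diagonal operator on l^2 with diagonal entries d_n has spectrum equal to the closure of {d_n : n ≥ 1}: every d_n is an eigenvalue (with eigenvector e_n), so {d_n} ⊂ sigma(D); the spectrum is closed, so its closure is too; and for lambda not in the closure, (D - lambda I) has bounded inverse (the diagonal entries 1/(d_n - lambda) are bounded). For our sequence d_n = 27 * 5^(-n), n = 1, 2, 3, ...:
  - {d_n} = {27 * 5^(-n) : n ≥ 1}; the only limit point is 0
  - closure = {27 * 5^(-n) : n ≥ 1} ∪ {0}
For the norm: a diagonal operator has ||D|| = sup_n |d_n|. Here d_n = 27 * 5^(-n) is positive and decreasing, so sup_n |d_n| = d_1 = 27/5. So ||D|| = 27/5.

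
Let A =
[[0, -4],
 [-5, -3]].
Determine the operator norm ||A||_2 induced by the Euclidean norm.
||A||_2 = sqrt(40) ≈ 6.3246 (= sqrt(largest eigenvalue of A^T A))

||A||_2 = sigma_max(A) = sqrt(lambda_max(A^T A)). Form the symmetric matrix M = A^T A =
[[25, 15],
 [15, 25]].
Its characteristic polynomial (trace, determinant of M give the coefficients) is
  p(λ) = det(λ I - M) = λ^2 - 50λ + 400.
For λ^2 - 50λ + 400 the discriminant is 900. It is a perfect square (30^2), so the roots are rational: λ = (50 ± 30)/2 = 40, 10.
So the eigenvalues of A^T A are ≈ 10, 40 (all ≥ 0, as they must be for A^T A). The largest is λ_max = 40, hence ||A||_2 = sqrt(λ_max) = sqrt(40) ≈ 6.3246.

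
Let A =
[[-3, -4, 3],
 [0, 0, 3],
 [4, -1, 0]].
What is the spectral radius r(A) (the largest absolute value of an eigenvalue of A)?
r(A) ≈ 6.0471

The eigenvalues of A are the roots of its characteristic polynomial. With M = A (coefficients from the trace, the sum of principal 2x2 minors, and det A):
  p(λ) = det(λ I - M) = λ^3 + 3λ^2 - 9λ + 57.
No integer candidate from the rational root theorem (±divisors of 57) is a root, so the roots are irrational. The cubic discriminant is Δ = -117936 < 0, so there is one real root and a complex-conjugate pair. p(-7) = -76 and p(-6) = 3 have opposite signs, so a root lies in (-7, -6); Newton's method refines it to λ ≈ -6.0471. Dividing out (λ - (-6.0471)) leaves approximately λ^2 - 3.0471λ + 9.426. For λ^2 - 3.0471λ + 9.426 the discriminant is -28.4193. It is negative, so the remaining roots are the complex-conjugate pair λ ≈ 1.5235 ± 2.6655i. Their product equals the constant term, so |λ|^2 ≈ 9.426 and |λ| ≈ 3.0702.
Thus the eigenvalues (to 4 decimals) are -6.0471 (modulus 6.0471); 1.5235 ± 2.6655i (modulus 3.0702). The spectral radius is the largest modulus: r(A) ≈ 6.0471. (Cross-check: r(A) ≤ ||A||_2 ≈ 6.2849; equality holds whenever A is normal, though it can also hold for some non-normal A.)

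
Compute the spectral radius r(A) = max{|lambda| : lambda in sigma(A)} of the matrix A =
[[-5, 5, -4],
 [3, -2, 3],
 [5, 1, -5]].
r(A) ≈ 7.7823

The eigenvalues of A are the roots of its characteristic polynomial. With M = A (coefficients from the trace, the sum of principal 2x2 minors, and det A):
  p(λ) = det(λ I - M) = λ^3 + 12λ^2 + 47λ - 63.
No integer candidate from the rational root theorem (±divisors of 63) is a root, so the roots are irrational. The cubic discriminant is Δ = -408479 < 0, so there is one real root and a complex-conjugate pair. p(1) = -3 and p(2) = 87 have opposite signs, so a root lies in (1, 2); Newton's method refines it to λ ≈ 1.0402. Dividing out (λ - (1.0402)) leaves approximately λ^2 + 13.0402λ + 60.5646. For λ^2 + 13.0402λ + 60.5646 the discriminant is -72.2112. It is negative, so the remaining roots are the complex-conjugate pair λ ≈ -6.5201 ± 4.2489i. Their product equals the constant term, so |λ|^2 ≈ 60.5646 and |λ| ≈ 7.7823.
Thus the eigenvalues (to 4 decimals) are 1.0402 (modulus 1.0402); -6.5201 ± 4.2489i (modulus 7.7823). The spectral radius is the largest modulus: r(A) ≈ 7.7823. (Cross-check: r(A) ≤ ||A||_2 ≈ 9.3313; equality holds whenever A is normal, though it can also hold for some non-normal A.)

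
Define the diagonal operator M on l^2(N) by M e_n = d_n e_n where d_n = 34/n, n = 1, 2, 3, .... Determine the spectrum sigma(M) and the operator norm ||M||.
sigma(M) = {34/n : n ≥ 1} ∪ {0}; ||M|| = 34

A bounded diagonal operator on l^2 with diagonal entries d_n has spectrum equal to the closure of {d_n : n ≥ 1}: every d_n is an eigenvalue (with eigenvector e_n), so {d_n} ⊂ sigma(M); the spectrum is closed, so its closure is too; and for lambda not in the closure, (M - lambda I) has bounded inverse (the diagonal entries 1/(d_n - lambda) are bounded). For our sequence d_n = 34/n, n = 1, 2, 3, ...:
  - {d_n} = {34/n : n ≥ 1}; the only limit point is 0
  - closure = {34/n : n ≥ 1} ∪ {0}
For the norm: a diagonal operator has ||M|| = sup_n |d_n|. Here d_n = 34/n is positive and decreasing, so sup_n |d_n| = d_1 = 34. So ||M|| = 34.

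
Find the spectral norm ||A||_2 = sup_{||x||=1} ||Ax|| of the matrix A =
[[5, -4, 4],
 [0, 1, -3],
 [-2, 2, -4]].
||A||_2 ≈ 9.1782 (= sqrt(largest eigenvalue of A^T A))

||A||_2 = sigma_max(A) = sqrt(lambda_max(A^T A)). Form the symmetric matrix M = A^T A =
[[29, -24, 28],
 [-24, 21, -27],
 [28, -27, 41]].
Its characteristic polynomial (trace, sum of principal 2x2 minors, determinant of M give the coefficients) is
  p(λ) = det(λ I - M) = λ^3 - 91λ^2 + 570λ - 36.
No integer candidate from the rational root theorem (±divisors of 36) is a root, so the roots are irrational. The cubic discriminant is Δ = 1874787444 > 0, so there are three distinct real roots. p(0) = -36 and p(1) = 444 have opposite signs, so a root lies in (0, 1); Newton's method refines it to λ ≈ 0.0638. p(6) = 324 and p(7) = -162 have opposite signs, so a root lies in (6, 7); Newton's method refines it to λ ≈ 6.6976. p(84) = -1548 and p(85) = 5064 have opposite signs, so a root lies in (84, 85); Newton's method refines it to λ ≈ 84.2386. Check (Vieta): the three roots sum to 91, matching tr M = 91.
So the eigenvalues of A^T A are ≈ 0.0638, 6.6976, 84.2386 (all ≥ 0, as they must be for A^T A). The largest is λ_max ≈ 84.2386, hence ||A||_2 = sqrt(λ_max) ≈ 9.1782.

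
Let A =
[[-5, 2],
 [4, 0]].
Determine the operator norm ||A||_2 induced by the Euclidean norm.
||A||_2 = sqrt((45 + sqrt(1769))/2) ≈ 6.5977 (= sqrt(largest eigenvalue of A^T A))

||A||_2 = sigma_max(A) = sqrt(lambda_max(A^T A)). Form the symmetric matrix M = A^T A =
[[41, -10],
 [-10, 4]].
Its characteristic polynomial (trace, determinant of M give the coefficients) is
  p(λ) = det(λ I - M) = λ^2 - 45λ + 64.
For λ^2 - 45λ + 64 the discriminant is 1769. It is nonnegative but not a perfect square, so the roots are real and irrational: λ = (45 ± sqrt(1769))/2 ≈ 43.5297, 1.4703.
So the eigenvalues of A^T A are ≈ 1.4703, 43.5297 (all ≥ 0, as they must be for A^T A). The largest is λ_max = (45 + sqrt(1769))/2 ≈ 43.5297, hence ||A||_2 = sqrt(λ_max) = sqrt((45 + sqrt(1769))/2) ≈ 6.5977.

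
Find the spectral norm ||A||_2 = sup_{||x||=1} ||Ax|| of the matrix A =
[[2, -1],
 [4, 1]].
||A||_2 = sqrt((22 + sqrt(340))/2) ≈ 4.4966 (= sqrt(largest eigenvalue of A^T A))

||A||_2 = sigma_max(A) = sqrt(lambda_max(A^T A)). Form the symmetric matrix M = A^T A =
[[20, 2],
 [2, 2]].
Its characteristic polynomial (trace, determinant of M give the coefficients) is
  p(λ) = det(λ I - M) = λ^2 - 22λ + 36.
For λ^2 - 22λ + 36 the discriminant is 340. It is nonnegative but not a perfect square, so the roots are real and irrational: λ = (22 ± sqrt(340))/2 ≈ 20.2195, 1.7805.
So the eigenvalues of A^T A are ≈ 1.7805, 20.2195 (all ≥ 0, as they must be for A^T A). The largest is λ_max = (22 + sqrt(340))/2 ≈ 20.2195, hence ||A||_2 = sqrt(λ_max) = sqrt((22 + sqrt(340))/2) ≈ 4.4966.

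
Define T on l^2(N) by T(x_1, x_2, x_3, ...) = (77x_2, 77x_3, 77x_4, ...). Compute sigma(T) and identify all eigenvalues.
sigma(T) = closed disk {z in C : |z| ≤ 77}; sigma_p(T) = open disk {z in C : |z| < 77}

Note T = 77·V where V is the unit left shift (V x)_k = x_{k+1}; so sigma(T) = 77·sigma(V) and ||T|| = 77||V||. ||T x||^2 = 5929sum_{k≥2} |x_k|^2 ≤ 5929||x||^2, with equality on {x : x_1 = 0}, so ||T|| = 77. For any lambda with |lambda| < 77, set r = lambda/77 (|r| < 1); the vector x = (1, r, r^2, ...) is in l^2 and satisfies T x = 77(r, r^2, ...) = lambda x, so lambda is an eigenvalue. On the boundary |lambda| = 77 the geometric series diverges, so no l^2 eigenvector exists, but these lambda lie in the approximate point spectrum. Hence sigma(T) is the closed disk of radius 77 and sigma_p(T) is the open disk.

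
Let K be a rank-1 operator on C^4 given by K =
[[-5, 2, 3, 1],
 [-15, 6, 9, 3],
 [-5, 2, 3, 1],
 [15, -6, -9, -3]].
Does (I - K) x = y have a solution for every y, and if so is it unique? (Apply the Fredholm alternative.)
(I - K) is singular (det(I - K) = 0, i.e. 1 ∈ sigma(K)). (I - K) x = y is solvable iff y ⊥ ker((I - K)^*) = span{(-5, 2, 3, 1)}, i.e. iff -5y_1 + 2y_2 + 3y_3 + y_4 = 0. When solvable, the solutions are x = y + c·(1, 3, 1, -3), c arbitrary (ker(I - K) = span{(1, 3, 1, -3)}, dimension 1).

K has rank 1, so it is an outer product K = u v^T: every row of K is a multiple of one row vector. Reading off the entries, u = (1, 3, 1, -3) and v = (-5, 2, 3, 1) (row i of K equals u_i·v^T). A rank-one matrix u v^T satisfies K u = u (v·u) and kills the (3)-dimensional subspace v^⊥, so its characteristic polynomial is lambda^3 (lambda - v·u) with v·u = tr K = 1. Hence the eigenvalues of I - K are 1 (multiplicity 3) and 1 - (1) = 0, so det(I - K) = 0. (Direct check: I - K =
[[6, -2, -3, -1],
 [15, -5, -9, -3],
 [5, -2, -2, -1],
 [-15, 6, 9, 4]]
has determinant 0.) So 1 is an eigenvalue of K and (I - K) is not invertible. The finite-dimensional Fredholm alternative says: either (I - K) is invertible, or ker(I - K) ≠ {0} and then range(I - K) = ker((I - K)^*)^⊥, with dim ker(I - K) = dim ker((I - K)^*). We are in the second case, so we need both kernels. Kernel of I - K: (I - K) u = u - u (v·u) = u - u = 0, so ker(I - K) = span{u} = span{(1, 3, 1, -3)} (it is exactly 1-dimensional because rank(I - K) = 3). Kernel of the adjoint: K is real, so (I - K)^* = I - K^T = I - v u^T, and (I - v u^T) v = v - v (u·v) = 0; hence ker((I - K)^*) = span{v} = span{(-5, 2, 3, 1)}. Therefore (I - K) x = y is solvable iff <y, v> = 0, i.e. iff -5y_1 + 2y_2 + 3y_3 + y_4 = 0. When this holds, K y = u (v·y) = 0, so (I - K) y = y and x = y is a particular solution; the full solution set is the line x = y + c·u = y + c·(1, 3, 1, -3), c ∈ C.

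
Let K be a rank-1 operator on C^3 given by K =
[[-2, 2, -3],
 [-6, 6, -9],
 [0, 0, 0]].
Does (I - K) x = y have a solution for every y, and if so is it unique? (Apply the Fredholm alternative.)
(I - K) is invertible (det(I - K) = -3 ≠ 0), so for every y in C^3 the equation (I - K) x = y has a unique solution.

K has rank 1, so it is an outer product K = u v^T: every row of K is a multiple of one row vector. Reading off the entries, u = (1, 3, 0) and v = (-2, 2, -3) (row i of K equals u_i·v^T). A rank-one matrix u v^T satisfies K u = u (v·u) and kills the (2)-dimensional subspace v^⊥, so its characteristic polynomial is lambda^2 (lambda - v·u) with v·u = tr K = 4. Hence the eigenvalues of I - K are 1 (multiplicity 2) and 1 - (4) = -3, so det(I - K) = -3. (Direct check: I - K =
[[3, -2, 3],
 [6, -5, 9],
 [0, 0, 1]]
has determinant -3.) The finite-dimensional Fredholm alternative says: either (I - K) is invertible, or ker(I - K) ≠ {0} and then range(I - K) = ker((I - K)^*)^⊥, with dim ker(I - K) = dim ker((I - K)^*). Since det(I - K) ≠ 0, 1 is not an eigenvalue of K and ker(I - K) = {0}, so we are in the first case: for every y there is a unique x = (I - K)^(-1) y. Explicitly, by the Sherman–Morrison formula, (I - u v^T)^(-1) = I + u v^T/(1 - v·u), i.e. (I - K)^(-1) = I + K/(-3).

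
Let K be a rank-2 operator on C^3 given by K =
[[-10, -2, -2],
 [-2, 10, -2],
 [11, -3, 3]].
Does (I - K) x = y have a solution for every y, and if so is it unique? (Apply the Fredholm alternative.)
(I - K) is invertible (det(I - K) = -90 ≠ 0), so for every y in C^3 the equation (I - K) x = y has a unique solution.

K has rank 2 and factors as K = U V^T = u1 v1^T + u2 v2^T with u1 = (-2, 2, 1), v1 = (2, 3, 0), u2 = (2, 2, -3), v2 = (-3, 2, -1) (multiplying out reproduces the displayed K). The nonzero eigenvalues of U V^T coincide with those of the 2 x 2 matrix G = V^T U = [[v1·u1, v1·u2], [v2·u1, v2·u2]] = [[2, 10], [9, 1]], and by the Sylvester determinant identity det(I_3 - U V^T) = det(I_2 - V^T U) = det([[-1, -10], [-9, 0]]) = (-1)(0) - (-10)(-9) = -90. (Direct check: I - K =
[[11, 2, 2],
 [2, -9, 2],
 [-11, 3, -2]]
has determinant -90.) The finite-dimensional Fredholm alternative says: either (I - K) is invertible, or ker(I - K) ≠ {0} and then range(I - K) = ker((I - K)^*)^⊥, with dim ker(I - K) = dim ker((I - K)^*). Since det(I - K) ≠ 0, 1 is not an eigenvalue of K and ker(I - K) = {0}, so we are in the first case: for every y there is a unique x = (I - K)^(-1) y. (Explicitly, by the Woodbury identity, (I - U V^T)^(-1) = I + U (I_2 - G)^(-1) V^T.)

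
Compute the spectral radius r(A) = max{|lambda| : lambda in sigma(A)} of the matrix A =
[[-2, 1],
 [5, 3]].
r(A) = (1 + sqrt(45))/2 ≈ 3.8541

The eigenvalues of A are the roots of its characteristic polynomial. With M = A (coefficients from the trace and determinant):
  p(λ) = det(λ I - M) = λ^2 - λ - 11.
For λ^2 - λ - 11 the discriminant is 45. It is nonnegative but not a perfect square, so the roots are real and irrational: λ = (1 ± sqrt(45))/2 ≈ 3.8541, -2.8541.
Thus the eigenvalues (to 4 decimals) are 3.8541 (modulus 3.8541); -2.8541 (modulus 2.8541). The spectral radius is the largest modulus: r(A) = (1 + sqrt(45))/2 ≈ 3.8541. (Cross-check: r(A) ≤ ||A||_2 ≈ 5.9667; equality holds whenever A is normal, though it can also hold for some non-normal A.)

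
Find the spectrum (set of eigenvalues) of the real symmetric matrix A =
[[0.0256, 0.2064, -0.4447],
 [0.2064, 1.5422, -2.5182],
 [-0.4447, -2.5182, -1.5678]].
sigma(A) ≈ {-3, 0, 3}

A is real symmetric, so its spectrum consists of real eigenvalues. Expanding the characteristic polynomial of the displayed matrix gives
  det(λ I - A) = p(λ) = λ^3 + (0)λ^2 + (-9)λ + (0).
Solving p(λ) = 0 yields eigenvalues ≈ -3, 0, 3. (A is shown rounded to 4 decimals, so these recover the underlying integer eigenvalues to within that precision.)
Verification: the trace of A = 0 equals the sum of eigenvalues 0, and det(A) ≈ -0.0002 matches the eigenvalue product 0.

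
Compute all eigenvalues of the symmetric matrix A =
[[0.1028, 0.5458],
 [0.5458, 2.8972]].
sigma(A) ≈ {0, 3}

A is real symmetric, so its spectrum consists of real eigenvalues. Expanding the characteristic polynomial of the displayed matrix gives
  det(λ I - A) = p(λ) = λ^2 + (-3)λ + (0).
Solving p(λ) = 0 yields eigenvalues ≈ 0, 3. (A is shown rounded to 4 decimals, so these recover the underlying integer eigenvalues to within that precision.)
Verification: the trace of A = 3 equals the sum of eigenvalues 3, and det(A) ≈ -0.0001 matches the eigenvalue product 0.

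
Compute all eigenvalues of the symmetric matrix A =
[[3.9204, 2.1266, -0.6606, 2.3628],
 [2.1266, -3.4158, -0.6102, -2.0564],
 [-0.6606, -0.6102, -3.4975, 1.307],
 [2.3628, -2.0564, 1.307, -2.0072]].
sigma(A) ≈ {-6, -4, 0, 5}

A is real symmetric, so its spectrum consists of real eigenvalues. Expanding the characteristic polynomial of the displayed matrix gives
  det(λ I - A) = p(λ) = λ^4 + (5)λ^3 + (-26)λ^2 + (-120)λ + (0.0058).
Solving p(λ) = 0 yields eigenvalues ≈ -6, -4, 0, 5. (A is shown rounded to 4 decimals, so these recover the underlying integer eigenvalues to within that precision.)
Verification: the trace of A = -5 equals the sum of eigenvalues -5, and det(A) ≈ 0.0058 matches the eigenvalue product 0.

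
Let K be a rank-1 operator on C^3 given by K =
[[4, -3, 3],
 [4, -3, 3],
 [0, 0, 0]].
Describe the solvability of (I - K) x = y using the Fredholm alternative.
(I - K) is singular (det(I - K) = 0, i.e. 1 ∈ sigma(K)). (I - K) x = y is solvable iff y ⊥ ker((I - K)^*) = span{(4, -3, 3)}, i.e. iff 4y_1 - 3y_2 + 3y_3 = 0. When solvable, the solutions are x = y + c·(1, 1, 0), c arbitrary (ker(I - K) = span{(1, 1, 0)}, dimension 1).

K has rank 1, so it is an outer product K = u v^T: every row of K is a multiple of one row vector. Reading off the entries, u = (1, 1, 0) and v = (4, -3, 3) (row i of K equals u_i·v^T). A rank-one matrix u v^T satisfies K u = u (v·u) and kills the (2)-dimensional subspace v^⊥, so its characteristic polynomial is lambda^2 (lambda - v·u) with v·u = tr K = 1. Hence the eigenvalues of I - K are 1 (multiplicity 2) and 1 - (1) = 0, so det(I - K) = 0. (Direct check: I - K =
[[-3, 3, -3],
 [-4, 4, -3],
 [0, 0, 1]]
has determinant 0.) So 1 is an eigenvalue of K and (I - K) is not invertible. The finite-dimensional Fredholm alternative says: either (I - K) is invertible, or ker(I - K) ≠ {0} and then range(I - K) = ker((I - K)^*)^⊥, with dim ker(I - K) = dim ker((I - K)^*). We are in the second case, so we need both kernels. Kernel of I - K: (I - K) u = u - u (v·u) = u - u = 0, so ker(I - K) = span{u} = span{(1, 1, 0)} (it is exactly 1-dimensional because rank(I - K) = 2). Kernel of the adjoint: K is real, so (I - K)^* = I - K^T = I - v u^T, and (I - v u^T) v = v - v (u·v) = 0; hence ker((I - K)^*) = span{v} = span{(4, -3, 3)}. Therefore (I - K) x = y is solvable iff <y, v> = 0, i.e. iff 4y_1 - 3y_2 + 3y_3 = 0. When this holds, K y = u (v·y) = 0, so (I - K) y = y and x = y is a particular solution; the full solution set is the line x = y + c·u = y + c·(1, 1, 0), c ∈ C.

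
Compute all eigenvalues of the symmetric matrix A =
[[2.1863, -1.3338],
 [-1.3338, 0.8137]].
sigma(A) ≈ {0, 3}

A is real symmetric, so its spectrum consists of real eigenvalues. Expanding the characteristic polynomial of the displayed matrix gives
  det(λ I - A) = p(λ) = λ^2 + (-3)λ + (0).
Solving p(λ) = 0 yields eigenvalues ≈ 0, 3. (A is shown rounded to 4 decimals, so these recover the underlying integer eigenvalues to within that precision.)
Verification: the trace of A = 3 equals the sum of eigenvalues 3, and det(A) ≈ -0.0000 matches the eigenvalue product 0.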